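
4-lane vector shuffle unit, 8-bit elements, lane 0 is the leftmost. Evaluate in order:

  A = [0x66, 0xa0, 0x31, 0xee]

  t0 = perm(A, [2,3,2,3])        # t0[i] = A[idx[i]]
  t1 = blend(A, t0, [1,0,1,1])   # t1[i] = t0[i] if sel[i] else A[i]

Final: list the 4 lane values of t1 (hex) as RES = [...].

RES = [ 0x31  0xa0  0x31  0xee ]

t0 = [0x31, 0xee, 0x31, 0xee]
t1 = [0x31, 0xa0, 0x31, 0xee]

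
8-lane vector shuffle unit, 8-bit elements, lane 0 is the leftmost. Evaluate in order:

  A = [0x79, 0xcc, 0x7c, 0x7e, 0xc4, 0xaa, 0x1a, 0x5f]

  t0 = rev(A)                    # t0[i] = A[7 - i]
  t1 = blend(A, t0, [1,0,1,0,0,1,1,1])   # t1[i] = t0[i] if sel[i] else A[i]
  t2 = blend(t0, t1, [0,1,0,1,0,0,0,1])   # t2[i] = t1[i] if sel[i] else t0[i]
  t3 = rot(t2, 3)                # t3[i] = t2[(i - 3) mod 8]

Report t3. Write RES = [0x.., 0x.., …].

  t0: 5f 1a aa c4 7e 7c cc 79
  t1: 5f cc aa 7e c4 7c cc 79
  t2: 5f cc aa 7e 7e 7c cc 79
  t3: 7c cc 79 5f cc aa 7e 7e

RES = [ 0x7c  0xcc  0x79  0x5f  0xcc  0xaa  0x7e  0x7e ]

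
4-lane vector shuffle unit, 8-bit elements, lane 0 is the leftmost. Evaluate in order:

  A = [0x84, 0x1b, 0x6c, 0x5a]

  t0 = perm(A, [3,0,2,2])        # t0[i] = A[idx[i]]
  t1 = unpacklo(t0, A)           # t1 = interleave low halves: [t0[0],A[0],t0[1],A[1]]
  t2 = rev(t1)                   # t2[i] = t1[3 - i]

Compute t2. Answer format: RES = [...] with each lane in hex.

→ t0 |5a|84|6c|6c|
→ t1 |5a|84|84|1b|
→ t2 |1b|84|84|5a|

RES = [0x1b, 0x84, 0x84, 0x5a]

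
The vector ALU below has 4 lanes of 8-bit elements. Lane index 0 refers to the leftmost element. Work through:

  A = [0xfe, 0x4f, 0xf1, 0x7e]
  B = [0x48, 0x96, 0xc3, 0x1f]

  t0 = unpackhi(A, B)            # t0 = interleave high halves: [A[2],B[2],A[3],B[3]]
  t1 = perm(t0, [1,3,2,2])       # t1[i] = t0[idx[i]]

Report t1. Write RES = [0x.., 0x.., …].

RES = [0xc3, 0x1f, 0x7e, 0x7e]

→ t0 |f1|c3|7e|1f|
→ t1 |c3|1f|7e|7e|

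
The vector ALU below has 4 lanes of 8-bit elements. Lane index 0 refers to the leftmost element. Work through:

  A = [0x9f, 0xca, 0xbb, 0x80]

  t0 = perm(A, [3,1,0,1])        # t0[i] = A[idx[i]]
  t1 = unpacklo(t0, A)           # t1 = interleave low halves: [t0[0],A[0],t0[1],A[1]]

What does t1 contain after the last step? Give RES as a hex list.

RES = [ 0x80  0x9f  0xca  0xca ]

→ t0 |80|ca|9f|ca|
→ t1 |80|9f|ca|ca|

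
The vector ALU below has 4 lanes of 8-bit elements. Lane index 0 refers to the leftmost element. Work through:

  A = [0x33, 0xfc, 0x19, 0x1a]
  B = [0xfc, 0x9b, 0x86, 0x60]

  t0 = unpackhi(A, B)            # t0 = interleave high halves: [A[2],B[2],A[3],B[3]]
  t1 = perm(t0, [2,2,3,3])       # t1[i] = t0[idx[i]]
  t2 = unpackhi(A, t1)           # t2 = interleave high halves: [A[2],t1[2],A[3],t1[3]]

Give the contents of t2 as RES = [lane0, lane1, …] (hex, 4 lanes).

→ t0 |19|86|1a|60|
→ t1 |1a|1a|60|60|
→ t2 |19|60|1a|60|

RES = [ 0x19  0x60  0x1a  0x60 ]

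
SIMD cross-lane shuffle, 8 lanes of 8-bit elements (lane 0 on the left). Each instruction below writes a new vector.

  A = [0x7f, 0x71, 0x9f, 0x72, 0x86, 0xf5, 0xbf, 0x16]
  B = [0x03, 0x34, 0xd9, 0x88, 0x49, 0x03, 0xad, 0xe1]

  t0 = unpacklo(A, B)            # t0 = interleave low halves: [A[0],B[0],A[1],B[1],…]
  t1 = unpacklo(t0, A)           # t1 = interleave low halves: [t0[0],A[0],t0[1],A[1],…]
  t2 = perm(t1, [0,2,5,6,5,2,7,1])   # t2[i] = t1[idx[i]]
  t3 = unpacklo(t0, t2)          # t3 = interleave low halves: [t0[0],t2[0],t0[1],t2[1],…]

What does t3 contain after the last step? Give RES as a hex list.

RES = [0x7f, 0x7f, 0x03, 0x03, 0x71, 0x9f, 0x34, 0x34]

→ t0 |7f|03|71|34|9f|d9|72|88|
→ t1 |7f|7f|03|71|71|9f|34|72|
→ t2 |7f|03|9f|34|9f|03|72|7f|
→ t3 |7f|7f|03|03|71|9f|34|34|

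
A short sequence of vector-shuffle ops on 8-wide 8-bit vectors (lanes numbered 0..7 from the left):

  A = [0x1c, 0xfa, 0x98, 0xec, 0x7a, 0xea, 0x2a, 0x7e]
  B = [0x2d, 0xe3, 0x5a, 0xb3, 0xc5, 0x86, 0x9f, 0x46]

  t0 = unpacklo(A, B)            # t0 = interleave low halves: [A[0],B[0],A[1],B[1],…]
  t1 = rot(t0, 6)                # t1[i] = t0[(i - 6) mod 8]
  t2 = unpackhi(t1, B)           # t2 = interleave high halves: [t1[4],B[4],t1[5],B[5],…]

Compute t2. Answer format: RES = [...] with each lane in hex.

  t0: 1c 2d fa e3 98 5a ec b3
  t1: fa e3 98 5a ec b3 1c 2d
  t2: ec c5 b3 86 1c 9f 2d 46

RES = [ 0xec  0xc5  0xb3  0x86  0x1c  0x9f  0x2d  0x46 ]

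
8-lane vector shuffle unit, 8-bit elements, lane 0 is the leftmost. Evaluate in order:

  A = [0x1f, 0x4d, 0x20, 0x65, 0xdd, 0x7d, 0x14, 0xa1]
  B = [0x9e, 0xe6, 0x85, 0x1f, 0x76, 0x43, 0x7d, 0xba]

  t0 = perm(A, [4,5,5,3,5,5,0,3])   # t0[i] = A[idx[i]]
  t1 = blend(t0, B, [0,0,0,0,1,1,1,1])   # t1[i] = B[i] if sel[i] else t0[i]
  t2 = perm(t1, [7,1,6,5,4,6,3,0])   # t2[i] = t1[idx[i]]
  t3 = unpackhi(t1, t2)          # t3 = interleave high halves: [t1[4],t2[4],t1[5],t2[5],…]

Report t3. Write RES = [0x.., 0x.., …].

  t0: dd 7d 7d 65 7d 7d 1f 65
  t1: dd 7d 7d 65 76 43 7d ba
  t2: ba 7d 7d 43 76 7d 65 dd
  t3: 76 76 43 7d 7d 65 ba dd

RES = [ 0x76  0x76  0x43  0x7d  0x7d  0x65  0xba  0xdd ]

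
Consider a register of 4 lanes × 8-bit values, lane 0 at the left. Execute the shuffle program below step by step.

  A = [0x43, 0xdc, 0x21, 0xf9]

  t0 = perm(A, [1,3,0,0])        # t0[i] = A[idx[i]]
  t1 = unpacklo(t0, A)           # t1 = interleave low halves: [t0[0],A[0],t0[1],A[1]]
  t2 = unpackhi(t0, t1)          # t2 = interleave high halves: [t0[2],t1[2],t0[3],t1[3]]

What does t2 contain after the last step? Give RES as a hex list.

RES = [ 0x43  0xf9  0x43  0xdc ]

  t0: dc f9 43 43
  t1: dc 43 f9 dc
  t2: 43 f9 43 dc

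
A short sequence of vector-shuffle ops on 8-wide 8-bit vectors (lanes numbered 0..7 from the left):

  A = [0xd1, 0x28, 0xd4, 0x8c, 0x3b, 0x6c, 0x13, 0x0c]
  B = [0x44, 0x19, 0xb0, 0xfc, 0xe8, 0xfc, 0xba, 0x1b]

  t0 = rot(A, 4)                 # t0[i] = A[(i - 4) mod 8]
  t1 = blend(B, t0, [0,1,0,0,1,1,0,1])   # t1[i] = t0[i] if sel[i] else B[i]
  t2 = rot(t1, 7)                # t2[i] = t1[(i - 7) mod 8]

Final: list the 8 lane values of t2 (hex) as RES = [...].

→ t0 |3b|6c|13|0c|d1|28|d4|8c|
→ t1 |44|6c|b0|fc|d1|28|ba|8c|
→ t2 |6c|b0|fc|d1|28|ba|8c|44|

RES = [ 0x6c  0xb0  0xfc  0xd1  0x28  0xba  0x8c  0x44 ]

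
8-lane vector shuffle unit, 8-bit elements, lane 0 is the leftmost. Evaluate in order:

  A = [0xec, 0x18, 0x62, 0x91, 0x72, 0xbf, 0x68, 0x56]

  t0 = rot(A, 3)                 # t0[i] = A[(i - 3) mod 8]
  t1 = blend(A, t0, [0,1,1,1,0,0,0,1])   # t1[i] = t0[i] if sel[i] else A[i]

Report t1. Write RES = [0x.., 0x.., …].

RES = [0xec, 0x68, 0x56, 0xec, 0x72, 0xbf, 0x68, 0x72]

t0 = [0xbf, 0x68, 0x56, 0xec, 0x18, 0x62, 0x91, 0x72]
t1 = [0xec, 0x68, 0x56, 0xec, 0x72, 0xbf, 0x68, 0x72]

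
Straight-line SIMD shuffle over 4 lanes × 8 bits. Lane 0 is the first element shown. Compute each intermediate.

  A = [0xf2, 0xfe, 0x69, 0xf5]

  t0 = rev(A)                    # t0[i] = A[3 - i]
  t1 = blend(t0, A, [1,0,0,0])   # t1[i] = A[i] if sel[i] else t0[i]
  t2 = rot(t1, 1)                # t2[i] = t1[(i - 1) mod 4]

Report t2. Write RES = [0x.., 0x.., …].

RES = [ 0xf2  0xf2  0x69  0xfe ]

  t0: f5 69 fe f2
  t1: f2 69 fe f2
  t2: f2 f2 69 fe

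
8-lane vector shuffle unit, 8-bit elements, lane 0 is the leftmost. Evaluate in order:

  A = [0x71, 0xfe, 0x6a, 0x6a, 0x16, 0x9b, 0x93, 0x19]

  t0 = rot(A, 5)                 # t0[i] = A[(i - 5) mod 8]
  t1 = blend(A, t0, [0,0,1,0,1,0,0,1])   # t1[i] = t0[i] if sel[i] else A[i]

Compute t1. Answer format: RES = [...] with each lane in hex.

RES = [0x71, 0xfe, 0x9b, 0x6a, 0x19, 0x9b, 0x93, 0x6a]

  t0: 6a 16 9b 93 19 71 fe 6a
  t1: 71 fe 9b 6a 19 9b 93 6a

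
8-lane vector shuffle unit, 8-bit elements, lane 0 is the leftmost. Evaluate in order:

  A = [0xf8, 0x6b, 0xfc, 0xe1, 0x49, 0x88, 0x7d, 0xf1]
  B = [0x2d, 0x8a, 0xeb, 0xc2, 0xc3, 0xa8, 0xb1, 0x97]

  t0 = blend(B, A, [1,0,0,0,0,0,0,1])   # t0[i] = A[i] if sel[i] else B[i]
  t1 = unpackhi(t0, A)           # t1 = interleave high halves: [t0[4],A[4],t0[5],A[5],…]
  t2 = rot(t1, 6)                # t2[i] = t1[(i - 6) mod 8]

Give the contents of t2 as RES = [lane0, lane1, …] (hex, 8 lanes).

→ t0 |f8|8a|eb|c2|c3|a8|b1|f1|
→ t1 |c3|49|a8|88|b1|7d|f1|f1|
→ t2 |a8|88|b1|7d|f1|f1|c3|49|

RES = [0xa8, 0x88, 0xb1, 0x7d, 0xf1, 0xf1, 0xc3, 0x49]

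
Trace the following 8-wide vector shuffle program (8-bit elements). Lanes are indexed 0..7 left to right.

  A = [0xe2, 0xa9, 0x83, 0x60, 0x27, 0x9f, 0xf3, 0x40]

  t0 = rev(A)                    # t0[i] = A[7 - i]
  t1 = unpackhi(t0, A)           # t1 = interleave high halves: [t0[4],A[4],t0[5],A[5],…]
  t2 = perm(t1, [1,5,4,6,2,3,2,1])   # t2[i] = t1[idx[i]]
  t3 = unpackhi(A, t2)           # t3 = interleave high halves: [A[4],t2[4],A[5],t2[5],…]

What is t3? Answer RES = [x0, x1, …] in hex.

RES = [0x27, 0x83, 0x9f, 0x9f, 0xf3, 0x83, 0x40, 0x27]

→ t0 |40|f3|9f|27|60|83|a9|e2|
→ t1 |60|27|83|9f|a9|f3|e2|40|
→ t2 |27|f3|a9|e2|83|9f|83|27|
→ t3 |27|83|9f|9f|f3|83|40|27|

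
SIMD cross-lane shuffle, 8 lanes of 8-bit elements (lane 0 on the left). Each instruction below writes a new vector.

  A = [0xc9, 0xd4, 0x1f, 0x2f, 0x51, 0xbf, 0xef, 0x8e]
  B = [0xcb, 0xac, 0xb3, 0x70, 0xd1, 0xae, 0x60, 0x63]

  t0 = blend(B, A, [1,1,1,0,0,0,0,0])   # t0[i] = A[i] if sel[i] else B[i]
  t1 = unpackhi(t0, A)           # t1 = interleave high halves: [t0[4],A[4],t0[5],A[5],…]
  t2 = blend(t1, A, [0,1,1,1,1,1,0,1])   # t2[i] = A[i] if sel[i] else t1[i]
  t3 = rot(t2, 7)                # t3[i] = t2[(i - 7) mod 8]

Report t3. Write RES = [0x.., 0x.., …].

RES = [ 0xd4  0x1f  0x2f  0x51  0xbf  0x63  0x8e  0xd1 ]

→ t0 |c9|d4|1f|70|d1|ae|60|63|
→ t1 |d1|51|ae|bf|60|ef|63|8e|
→ t2 |d1|d4|1f|2f|51|bf|63|8e|
→ t3 |d4|1f|2f|51|bf|63|8e|d1|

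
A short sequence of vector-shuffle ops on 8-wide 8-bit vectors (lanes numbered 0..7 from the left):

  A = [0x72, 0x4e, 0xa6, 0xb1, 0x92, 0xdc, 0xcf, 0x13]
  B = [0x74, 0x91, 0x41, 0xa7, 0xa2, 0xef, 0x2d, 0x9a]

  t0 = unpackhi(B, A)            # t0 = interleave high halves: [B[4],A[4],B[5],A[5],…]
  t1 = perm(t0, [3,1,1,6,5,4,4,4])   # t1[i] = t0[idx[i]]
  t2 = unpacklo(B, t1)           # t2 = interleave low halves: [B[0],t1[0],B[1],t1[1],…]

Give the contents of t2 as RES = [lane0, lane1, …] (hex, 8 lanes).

t0 = [0xa2, 0x92, 0xef, 0xdc, 0x2d, 0xcf, 0x9a, 0x13]
t1 = [0xdc, 0x92, 0x92, 0x9a, 0xcf, 0x2d, 0x2d, 0x2d]
t2 = [0x74, 0xdc, 0x91, 0x92, 0x41, 0x92, 0xa7, 0x9a]

RES = [0x74, 0xdc, 0x91, 0x92, 0x41, 0x92, 0xa7, 0x9a]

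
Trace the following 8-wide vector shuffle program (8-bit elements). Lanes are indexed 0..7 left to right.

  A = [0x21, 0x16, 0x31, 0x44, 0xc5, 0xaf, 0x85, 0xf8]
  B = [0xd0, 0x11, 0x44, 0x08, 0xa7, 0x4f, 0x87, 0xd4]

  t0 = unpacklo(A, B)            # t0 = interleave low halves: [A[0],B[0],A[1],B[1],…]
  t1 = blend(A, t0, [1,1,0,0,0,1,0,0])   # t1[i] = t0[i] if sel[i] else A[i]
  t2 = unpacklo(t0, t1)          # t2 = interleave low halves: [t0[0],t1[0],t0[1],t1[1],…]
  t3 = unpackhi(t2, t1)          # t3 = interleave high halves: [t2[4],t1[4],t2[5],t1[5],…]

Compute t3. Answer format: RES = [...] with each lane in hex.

→ t0 |21|d0|16|11|31|44|44|08|
→ t1 |21|d0|31|44|c5|44|85|f8|
→ t2 |21|21|d0|d0|16|31|11|44|
→ t3 |16|c5|31|44|11|85|44|f8|

RES = [0x16, 0xc5, 0x31, 0x44, 0x11, 0x85, 0x44, 0xf8]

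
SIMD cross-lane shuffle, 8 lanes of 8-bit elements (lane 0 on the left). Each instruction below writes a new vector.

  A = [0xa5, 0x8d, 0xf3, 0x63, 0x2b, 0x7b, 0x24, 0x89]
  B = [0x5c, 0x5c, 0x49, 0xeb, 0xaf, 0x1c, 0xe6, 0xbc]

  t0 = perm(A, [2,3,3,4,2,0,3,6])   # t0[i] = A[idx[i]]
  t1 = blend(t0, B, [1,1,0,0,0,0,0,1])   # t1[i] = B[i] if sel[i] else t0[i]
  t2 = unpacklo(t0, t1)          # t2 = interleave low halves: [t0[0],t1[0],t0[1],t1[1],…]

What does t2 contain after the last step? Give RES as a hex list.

RES = [0xf3, 0x5c, 0x63, 0x5c, 0x63, 0x63, 0x2b, 0x2b]

  t0: f3 63 63 2b f3 a5 63 24
  t1: 5c 5c 63 2b f3 a5 63 bc
  t2: f3 5c 63 5c 63 63 2b 2b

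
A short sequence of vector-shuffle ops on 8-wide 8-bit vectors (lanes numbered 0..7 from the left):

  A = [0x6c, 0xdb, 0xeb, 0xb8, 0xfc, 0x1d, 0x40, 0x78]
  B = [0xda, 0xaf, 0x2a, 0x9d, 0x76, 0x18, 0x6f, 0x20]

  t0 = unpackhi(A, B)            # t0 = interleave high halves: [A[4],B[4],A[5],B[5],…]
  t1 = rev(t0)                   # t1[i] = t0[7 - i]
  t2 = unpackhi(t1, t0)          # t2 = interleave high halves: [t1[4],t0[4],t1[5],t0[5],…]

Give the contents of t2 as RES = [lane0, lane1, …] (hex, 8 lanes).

RES = [ 0x18  0x40  0x1d  0x6f  0x76  0x78  0xfc  0x20 ]

  t0: fc 76 1d 18 40 6f 78 20
  t1: 20 78 6f 40 18 1d 76 fc
  t2: 18 40 1d 6f 76 78 fc 20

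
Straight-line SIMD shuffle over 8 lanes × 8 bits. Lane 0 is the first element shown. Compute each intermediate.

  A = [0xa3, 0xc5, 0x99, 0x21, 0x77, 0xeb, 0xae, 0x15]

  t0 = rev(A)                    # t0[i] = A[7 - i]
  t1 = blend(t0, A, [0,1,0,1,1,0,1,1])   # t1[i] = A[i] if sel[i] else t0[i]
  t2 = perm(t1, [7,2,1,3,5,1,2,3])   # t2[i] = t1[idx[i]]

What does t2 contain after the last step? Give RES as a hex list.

RES = [0x15, 0xeb, 0xc5, 0x21, 0x99, 0xc5, 0xeb, 0x21]

  t0: 15 ae eb 77 21 99 c5 a3
  t1: 15 c5 eb 21 77 99 ae 15
  t2: 15 eb c5 21 99 c5 eb 21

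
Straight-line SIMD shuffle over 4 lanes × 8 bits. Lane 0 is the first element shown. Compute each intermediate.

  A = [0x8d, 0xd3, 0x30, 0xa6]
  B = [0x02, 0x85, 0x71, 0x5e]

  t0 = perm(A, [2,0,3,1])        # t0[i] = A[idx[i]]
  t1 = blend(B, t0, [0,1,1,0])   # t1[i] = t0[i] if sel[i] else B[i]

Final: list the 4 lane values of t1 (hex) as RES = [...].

RES = [ 0x02  0x8d  0xa6  0x5e ]

  t0: 30 8d a6 d3
  t1: 02 8d a6 5e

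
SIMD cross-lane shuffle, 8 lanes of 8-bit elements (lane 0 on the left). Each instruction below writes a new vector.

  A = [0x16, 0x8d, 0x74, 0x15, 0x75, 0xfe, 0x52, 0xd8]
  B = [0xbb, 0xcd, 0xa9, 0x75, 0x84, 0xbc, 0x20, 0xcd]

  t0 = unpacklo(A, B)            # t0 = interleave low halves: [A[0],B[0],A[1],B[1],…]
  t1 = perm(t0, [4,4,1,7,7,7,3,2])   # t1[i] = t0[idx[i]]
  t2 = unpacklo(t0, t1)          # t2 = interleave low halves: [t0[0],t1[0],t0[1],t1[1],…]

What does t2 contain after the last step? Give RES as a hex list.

RES = [ 0x16  0x74  0xbb  0x74  0x8d  0xbb  0xcd  0x75 ]

→ t0 |16|bb|8d|cd|74|a9|15|75|
→ t1 |74|74|bb|75|75|75|cd|8d|
→ t2 |16|74|bb|74|8d|bb|cd|75|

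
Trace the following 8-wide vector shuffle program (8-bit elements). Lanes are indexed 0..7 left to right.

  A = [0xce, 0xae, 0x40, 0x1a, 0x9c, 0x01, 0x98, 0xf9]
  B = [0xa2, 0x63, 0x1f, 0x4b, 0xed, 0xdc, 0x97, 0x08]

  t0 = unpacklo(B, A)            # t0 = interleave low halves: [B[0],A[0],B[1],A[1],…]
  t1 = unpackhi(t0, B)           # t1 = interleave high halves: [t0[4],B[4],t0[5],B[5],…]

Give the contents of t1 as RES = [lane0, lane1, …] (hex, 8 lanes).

RES = [0x1f, 0xed, 0x40, 0xdc, 0x4b, 0x97, 0x1a, 0x08]

  t0: a2 ce 63 ae 1f 40 4b 1a
  t1: 1f ed 40 dc 4b 97 1a 08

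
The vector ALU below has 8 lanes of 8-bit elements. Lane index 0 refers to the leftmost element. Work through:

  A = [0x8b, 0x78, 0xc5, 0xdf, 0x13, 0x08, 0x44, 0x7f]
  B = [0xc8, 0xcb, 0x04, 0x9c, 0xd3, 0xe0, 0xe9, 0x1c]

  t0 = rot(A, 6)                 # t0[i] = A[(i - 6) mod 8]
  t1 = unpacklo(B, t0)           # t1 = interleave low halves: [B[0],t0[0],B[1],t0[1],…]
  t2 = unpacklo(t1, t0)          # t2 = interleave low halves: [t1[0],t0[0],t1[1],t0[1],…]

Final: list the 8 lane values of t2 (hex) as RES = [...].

RES = [0xc8, 0xc5, 0xc5, 0xdf, 0xcb, 0x13, 0xdf, 0x08]

  t0: c5 df 13 08 44 7f 8b 78
  t1: c8 c5 cb df 04 13 9c 08
  t2: c8 c5 c5 df cb 13 df 08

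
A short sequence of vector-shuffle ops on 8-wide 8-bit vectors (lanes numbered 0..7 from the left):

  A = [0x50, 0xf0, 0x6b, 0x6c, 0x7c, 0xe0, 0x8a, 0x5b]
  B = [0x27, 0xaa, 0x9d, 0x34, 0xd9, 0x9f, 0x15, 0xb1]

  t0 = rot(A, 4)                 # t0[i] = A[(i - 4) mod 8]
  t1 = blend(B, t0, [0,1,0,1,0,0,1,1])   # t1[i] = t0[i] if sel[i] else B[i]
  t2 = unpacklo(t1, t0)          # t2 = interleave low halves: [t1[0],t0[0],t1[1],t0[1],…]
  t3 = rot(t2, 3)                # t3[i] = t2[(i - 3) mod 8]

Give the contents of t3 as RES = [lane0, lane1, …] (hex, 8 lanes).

→ t0 |7c|e0|8a|5b|50|f0|6b|6c|
→ t1 |27|e0|9d|5b|d9|9f|6b|6c|
→ t2 |27|7c|e0|e0|9d|8a|5b|5b|
→ t3 |8a|5b|5b|27|7c|e0|e0|9d|

RES = [0x8a, 0x5b, 0x5b, 0x27, 0x7c, 0xe0, 0xe0, 0x9d]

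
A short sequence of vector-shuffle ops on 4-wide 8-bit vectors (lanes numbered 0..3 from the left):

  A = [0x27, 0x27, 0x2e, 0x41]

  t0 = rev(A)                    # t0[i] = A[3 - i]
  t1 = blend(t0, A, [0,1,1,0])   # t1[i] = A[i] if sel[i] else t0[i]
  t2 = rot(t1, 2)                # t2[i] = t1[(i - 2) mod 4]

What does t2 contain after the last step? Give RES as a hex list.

RES = [ 0x2e  0x27  0x41  0x27 ]

  t0: 41 2e 27 27
  t1: 41 27 2e 27
  t2: 2e 27 41 27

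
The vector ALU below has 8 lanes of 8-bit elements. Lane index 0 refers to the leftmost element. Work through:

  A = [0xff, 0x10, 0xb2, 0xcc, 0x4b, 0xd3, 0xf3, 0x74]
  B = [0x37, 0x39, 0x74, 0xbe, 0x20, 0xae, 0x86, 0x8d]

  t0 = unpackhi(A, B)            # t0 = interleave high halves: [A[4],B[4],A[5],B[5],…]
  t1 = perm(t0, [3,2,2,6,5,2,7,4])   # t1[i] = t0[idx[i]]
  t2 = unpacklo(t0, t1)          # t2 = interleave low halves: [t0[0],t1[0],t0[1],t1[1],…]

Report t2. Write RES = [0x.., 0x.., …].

  t0: 4b 20 d3 ae f3 86 74 8d
  t1: ae d3 d3 74 86 d3 8d f3
  t2: 4b ae 20 d3 d3 d3 ae 74

RES = [ 0x4b  0xae  0x20  0xd3  0xd3  0xd3  0xae  0x74 ]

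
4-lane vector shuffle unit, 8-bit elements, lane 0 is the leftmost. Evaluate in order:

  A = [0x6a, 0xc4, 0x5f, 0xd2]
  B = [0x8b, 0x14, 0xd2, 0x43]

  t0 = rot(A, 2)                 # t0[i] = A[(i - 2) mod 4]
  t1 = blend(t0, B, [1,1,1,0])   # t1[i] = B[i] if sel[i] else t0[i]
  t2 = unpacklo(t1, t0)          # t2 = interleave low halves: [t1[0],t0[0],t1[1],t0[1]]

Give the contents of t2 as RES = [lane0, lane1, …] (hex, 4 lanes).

  t0: 5f d2 6a c4
  t1: 8b 14 d2 c4
  t2: 8b 5f 14 d2

RES = [ 0x8b  0x5f  0x14  0xd2 ]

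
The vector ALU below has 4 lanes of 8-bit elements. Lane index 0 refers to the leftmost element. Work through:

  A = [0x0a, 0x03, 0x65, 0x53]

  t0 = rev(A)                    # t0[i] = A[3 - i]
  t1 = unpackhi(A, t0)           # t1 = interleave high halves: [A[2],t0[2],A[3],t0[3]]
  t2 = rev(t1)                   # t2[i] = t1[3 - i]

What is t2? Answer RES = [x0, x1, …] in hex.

RES = [0x0a, 0x53, 0x03, 0x65]

  t0: 53 65 03 0a
  t1: 65 03 53 0a
  t2: 0a 53 03 65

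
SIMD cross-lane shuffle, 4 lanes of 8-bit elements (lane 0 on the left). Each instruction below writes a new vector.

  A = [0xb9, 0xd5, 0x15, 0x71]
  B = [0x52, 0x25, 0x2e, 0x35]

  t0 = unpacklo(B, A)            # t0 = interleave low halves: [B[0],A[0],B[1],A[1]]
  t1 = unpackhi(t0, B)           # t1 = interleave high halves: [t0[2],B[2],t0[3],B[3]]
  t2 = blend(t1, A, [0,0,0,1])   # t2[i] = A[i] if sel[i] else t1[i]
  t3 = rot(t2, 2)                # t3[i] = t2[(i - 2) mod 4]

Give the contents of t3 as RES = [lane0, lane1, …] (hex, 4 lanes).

RES = [ 0xd5  0x71  0x25  0x2e ]

t0 = [0x52, 0xb9, 0x25, 0xd5]
t1 = [0x25, 0x2e, 0xd5, 0x35]
t2 = [0x25, 0x2e, 0xd5, 0x71]
t3 = [0xd5, 0x71, 0x25, 0x2e]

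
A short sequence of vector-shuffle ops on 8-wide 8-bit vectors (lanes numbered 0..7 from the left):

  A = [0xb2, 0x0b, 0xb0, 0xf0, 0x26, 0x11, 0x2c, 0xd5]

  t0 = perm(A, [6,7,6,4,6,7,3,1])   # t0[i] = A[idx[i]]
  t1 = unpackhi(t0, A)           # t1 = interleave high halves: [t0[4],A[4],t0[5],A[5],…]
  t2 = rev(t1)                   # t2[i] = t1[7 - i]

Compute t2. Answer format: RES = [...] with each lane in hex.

RES = [0xd5, 0x0b, 0x2c, 0xf0, 0x11, 0xd5, 0x26, 0x2c]

t0 = [0x2c, 0xd5, 0x2c, 0x26, 0x2c, 0xd5, 0xf0, 0x0b]
t1 = [0x2c, 0x26, 0xd5, 0x11, 0xf0, 0x2c, 0x0b, 0xd5]
t2 = [0xd5, 0x0b, 0x2c, 0xf0, 0x11, 0xd5, 0x26, 0x2c]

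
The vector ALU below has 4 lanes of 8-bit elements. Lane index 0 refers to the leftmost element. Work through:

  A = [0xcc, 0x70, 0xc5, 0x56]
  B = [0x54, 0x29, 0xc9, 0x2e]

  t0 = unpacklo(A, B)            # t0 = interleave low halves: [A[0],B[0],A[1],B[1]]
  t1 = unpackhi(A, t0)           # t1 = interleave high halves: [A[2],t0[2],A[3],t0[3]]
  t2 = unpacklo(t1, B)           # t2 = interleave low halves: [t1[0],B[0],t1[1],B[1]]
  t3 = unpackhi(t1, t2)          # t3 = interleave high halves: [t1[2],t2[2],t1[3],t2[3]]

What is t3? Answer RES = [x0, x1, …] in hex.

t0 = [0xcc, 0x54, 0x70, 0x29]
t1 = [0xc5, 0x70, 0x56, 0x29]
t2 = [0xc5, 0x54, 0x70, 0x29]
t3 = [0x56, 0x70, 0x29, 0x29]

RES = [0x56, 0x70, 0x29, 0x29]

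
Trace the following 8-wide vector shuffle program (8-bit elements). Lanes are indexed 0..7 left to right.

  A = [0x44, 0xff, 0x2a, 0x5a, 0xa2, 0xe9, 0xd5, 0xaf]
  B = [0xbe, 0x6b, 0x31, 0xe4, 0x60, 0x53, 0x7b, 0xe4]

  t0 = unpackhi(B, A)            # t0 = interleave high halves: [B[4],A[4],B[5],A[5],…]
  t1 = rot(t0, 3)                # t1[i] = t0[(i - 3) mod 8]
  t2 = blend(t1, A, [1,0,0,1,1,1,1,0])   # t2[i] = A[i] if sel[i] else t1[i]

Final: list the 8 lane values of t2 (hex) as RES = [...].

RES = [ 0x44  0xe4  0xaf  0x5a  0xa2  0xe9  0xd5  0x7b ]

→ t0 |60|a2|53|e9|7b|d5|e4|af|
→ t1 |d5|e4|af|60|a2|53|e9|7b|
→ t2 |44|e4|af|5a|a2|e9|d5|7b|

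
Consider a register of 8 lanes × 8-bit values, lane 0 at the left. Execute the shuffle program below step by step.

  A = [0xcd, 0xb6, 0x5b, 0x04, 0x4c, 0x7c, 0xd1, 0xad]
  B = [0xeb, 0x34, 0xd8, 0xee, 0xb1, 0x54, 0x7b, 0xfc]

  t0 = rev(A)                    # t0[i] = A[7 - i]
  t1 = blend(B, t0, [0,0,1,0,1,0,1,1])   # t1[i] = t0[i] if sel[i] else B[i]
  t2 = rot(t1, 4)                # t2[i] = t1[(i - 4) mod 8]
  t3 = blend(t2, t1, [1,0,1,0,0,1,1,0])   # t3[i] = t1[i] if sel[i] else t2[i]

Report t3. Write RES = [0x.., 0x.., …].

t0 = [0xad, 0xd1, 0x7c, 0x4c, 0x04, 0x5b, 0xb6, 0xcd]
t1 = [0xeb, 0x34, 0x7c, 0xee, 0x04, 0x54, 0xb6, 0xcd]
t2 = [0x04, 0x54, 0xb6, 0xcd, 0xeb, 0x34, 0x7c, 0xee]
t3 = [0xeb, 0x54, 0x7c, 0xcd, 0xeb, 0x54, 0xb6, 0xee]

RES = [ 0xeb  0x54  0x7c  0xcd  0xeb  0x54  0xb6  0xee ]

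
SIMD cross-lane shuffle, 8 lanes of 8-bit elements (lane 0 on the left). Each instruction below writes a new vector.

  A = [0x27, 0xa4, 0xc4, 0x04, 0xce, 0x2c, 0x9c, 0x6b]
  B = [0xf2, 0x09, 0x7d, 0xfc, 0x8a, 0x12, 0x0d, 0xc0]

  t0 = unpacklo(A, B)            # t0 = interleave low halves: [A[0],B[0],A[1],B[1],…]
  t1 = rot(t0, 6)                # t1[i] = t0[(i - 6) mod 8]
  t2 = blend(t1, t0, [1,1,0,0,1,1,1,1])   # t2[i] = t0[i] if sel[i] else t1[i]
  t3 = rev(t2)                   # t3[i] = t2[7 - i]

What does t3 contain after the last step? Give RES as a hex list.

  t0: 27 f2 a4 09 c4 7d 04 fc
  t1: a4 09 c4 7d 04 fc 27 f2
  t2: 27 f2 c4 7d c4 7d 04 fc
  t3: fc 04 7d c4 7d c4 f2 27

RES = [ 0xfc  0x04  0x7d  0xc4  0x7d  0xc4  0xf2  0x27 ]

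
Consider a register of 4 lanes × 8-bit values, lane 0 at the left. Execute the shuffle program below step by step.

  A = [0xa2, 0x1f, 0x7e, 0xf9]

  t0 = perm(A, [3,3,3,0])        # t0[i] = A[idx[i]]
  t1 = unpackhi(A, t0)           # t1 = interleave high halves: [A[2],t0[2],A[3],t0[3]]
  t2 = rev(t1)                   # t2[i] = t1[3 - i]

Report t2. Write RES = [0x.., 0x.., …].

t0 = [0xf9, 0xf9, 0xf9, 0xa2]
t1 = [0x7e, 0xf9, 0xf9, 0xa2]
t2 = [0xa2, 0xf9, 0xf9, 0x7e]

RES = [ 0xa2  0xf9  0xf9  0x7e ]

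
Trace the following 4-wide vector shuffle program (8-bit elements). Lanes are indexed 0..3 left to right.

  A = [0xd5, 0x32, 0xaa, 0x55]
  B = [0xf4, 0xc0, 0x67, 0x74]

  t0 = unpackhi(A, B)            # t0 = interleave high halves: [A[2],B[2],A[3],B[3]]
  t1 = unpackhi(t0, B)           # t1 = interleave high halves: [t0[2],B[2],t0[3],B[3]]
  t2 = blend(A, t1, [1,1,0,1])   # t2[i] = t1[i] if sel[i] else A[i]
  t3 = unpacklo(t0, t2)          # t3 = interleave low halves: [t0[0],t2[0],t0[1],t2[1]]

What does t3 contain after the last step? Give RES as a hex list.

RES = [0xaa, 0x55, 0x67, 0x67]

t0 = [0xaa, 0x67, 0x55, 0x74]
t1 = [0x55, 0x67, 0x74, 0x74]
t2 = [0x55, 0x67, 0xaa, 0x74]
t3 = [0xaa, 0x55, 0x67, 0x67]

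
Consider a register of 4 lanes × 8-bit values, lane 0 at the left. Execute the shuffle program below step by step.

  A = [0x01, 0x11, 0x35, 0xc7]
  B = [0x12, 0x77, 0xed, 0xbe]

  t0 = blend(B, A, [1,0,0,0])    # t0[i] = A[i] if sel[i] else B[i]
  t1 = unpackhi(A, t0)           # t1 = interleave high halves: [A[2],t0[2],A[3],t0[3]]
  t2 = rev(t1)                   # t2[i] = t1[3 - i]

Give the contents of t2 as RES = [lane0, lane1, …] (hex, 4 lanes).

t0 = [0x01, 0x77, 0xed, 0xbe]
t1 = [0x35, 0xed, 0xc7, 0xbe]
t2 = [0xbe, 0xc7, 0xed, 0x35]

RES = [0xbe, 0xc7, 0xed, 0x35]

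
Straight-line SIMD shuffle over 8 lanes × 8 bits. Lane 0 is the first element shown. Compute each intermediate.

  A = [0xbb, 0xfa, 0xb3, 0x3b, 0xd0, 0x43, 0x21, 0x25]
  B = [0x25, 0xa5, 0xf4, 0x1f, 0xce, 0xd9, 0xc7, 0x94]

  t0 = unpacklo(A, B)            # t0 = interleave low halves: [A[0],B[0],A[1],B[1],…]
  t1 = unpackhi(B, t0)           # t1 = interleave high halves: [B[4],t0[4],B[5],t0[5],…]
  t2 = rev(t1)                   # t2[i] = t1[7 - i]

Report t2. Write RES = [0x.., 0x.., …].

t0 = [0xbb, 0x25, 0xfa, 0xa5, 0xb3, 0xf4, 0x3b, 0x1f]
t1 = [0xce, 0xb3, 0xd9, 0xf4, 0xc7, 0x3b, 0x94, 0x1f]
t2 = [0x1f, 0x94, 0x3b, 0xc7, 0xf4, 0xd9, 0xb3, 0xce]

RES = [ 0x1f  0x94  0x3b  0xc7  0xf4  0xd9  0xb3  0xce ]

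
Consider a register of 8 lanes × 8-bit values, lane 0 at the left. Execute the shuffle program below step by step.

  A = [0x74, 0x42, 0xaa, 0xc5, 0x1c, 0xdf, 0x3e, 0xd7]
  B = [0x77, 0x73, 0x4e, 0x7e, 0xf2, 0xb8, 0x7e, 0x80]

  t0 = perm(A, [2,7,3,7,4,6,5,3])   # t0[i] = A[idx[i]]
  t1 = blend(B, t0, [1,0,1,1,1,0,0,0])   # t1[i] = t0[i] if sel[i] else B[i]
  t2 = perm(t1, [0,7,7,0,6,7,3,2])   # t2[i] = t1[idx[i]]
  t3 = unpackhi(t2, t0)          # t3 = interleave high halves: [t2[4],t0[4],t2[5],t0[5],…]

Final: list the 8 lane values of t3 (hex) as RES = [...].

t0 = [0xaa, 0xd7, 0xc5, 0xd7, 0x1c, 0x3e, 0xdf, 0xc5]
t1 = [0xaa, 0x73, 0xc5, 0xd7, 0x1c, 0xb8, 0x7e, 0x80]
t2 = [0xaa, 0x80, 0x80, 0xaa, 0x7e, 0x80, 0xd7, 0xc5]
t3 = [0x7e, 0x1c, 0x80, 0x3e, 0xd7, 0xdf, 0xc5, 0xc5]

RES = [0x7e, 0x1c, 0x80, 0x3e, 0xd7, 0xdf, 0xc5, 0xc5]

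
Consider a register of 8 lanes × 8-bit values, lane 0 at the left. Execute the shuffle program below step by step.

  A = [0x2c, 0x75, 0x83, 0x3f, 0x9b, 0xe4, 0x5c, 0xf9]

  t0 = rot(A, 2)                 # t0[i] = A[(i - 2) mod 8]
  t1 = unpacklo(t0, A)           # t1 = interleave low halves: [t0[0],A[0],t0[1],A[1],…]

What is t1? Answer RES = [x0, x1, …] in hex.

  t0: 5c f9 2c 75 83 3f 9b e4
  t1: 5c 2c f9 75 2c 83 75 3f

RES = [ 0x5c  0x2c  0xf9  0x75  0x2c  0x83  0x75  0x3f ]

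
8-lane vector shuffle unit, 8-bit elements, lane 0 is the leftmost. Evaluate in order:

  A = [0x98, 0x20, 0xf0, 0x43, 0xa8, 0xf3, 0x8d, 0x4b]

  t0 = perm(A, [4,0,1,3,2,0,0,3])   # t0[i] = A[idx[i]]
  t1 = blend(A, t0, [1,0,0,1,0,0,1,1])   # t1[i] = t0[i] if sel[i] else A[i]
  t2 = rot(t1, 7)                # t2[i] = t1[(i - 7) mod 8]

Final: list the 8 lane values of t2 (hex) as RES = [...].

RES = [0x20, 0xf0, 0x43, 0xa8, 0xf3, 0x98, 0x43, 0xa8]

→ t0 |a8|98|20|43|f0|98|98|43|
→ t1 |a8|20|f0|43|a8|f3|98|43|
→ t2 |20|f0|43|a8|f3|98|43|a8|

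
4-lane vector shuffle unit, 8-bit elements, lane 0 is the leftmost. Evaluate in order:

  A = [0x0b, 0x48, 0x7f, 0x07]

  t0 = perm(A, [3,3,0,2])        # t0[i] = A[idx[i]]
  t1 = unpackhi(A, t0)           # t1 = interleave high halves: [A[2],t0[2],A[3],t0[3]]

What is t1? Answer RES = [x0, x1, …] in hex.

RES = [ 0x7f  0x0b  0x07  0x7f ]

  t0: 07 07 0b 7f
  t1: 7f 0b 07 7f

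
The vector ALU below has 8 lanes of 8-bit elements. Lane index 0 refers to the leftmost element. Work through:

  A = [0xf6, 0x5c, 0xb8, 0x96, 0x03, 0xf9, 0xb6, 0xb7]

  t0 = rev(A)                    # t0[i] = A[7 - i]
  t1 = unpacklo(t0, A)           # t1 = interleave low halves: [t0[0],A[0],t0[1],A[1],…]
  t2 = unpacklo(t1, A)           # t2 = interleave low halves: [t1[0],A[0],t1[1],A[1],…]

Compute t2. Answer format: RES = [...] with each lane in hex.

→ t0 |b7|b6|f9|03|96|b8|5c|f6|
→ t1 |b7|f6|b6|5c|f9|b8|03|96|
→ t2 |b7|f6|f6|5c|b6|b8|5c|96|

RES = [0xb7, 0xf6, 0xf6, 0x5c, 0xb6, 0xb8, 0x5c, 0x96]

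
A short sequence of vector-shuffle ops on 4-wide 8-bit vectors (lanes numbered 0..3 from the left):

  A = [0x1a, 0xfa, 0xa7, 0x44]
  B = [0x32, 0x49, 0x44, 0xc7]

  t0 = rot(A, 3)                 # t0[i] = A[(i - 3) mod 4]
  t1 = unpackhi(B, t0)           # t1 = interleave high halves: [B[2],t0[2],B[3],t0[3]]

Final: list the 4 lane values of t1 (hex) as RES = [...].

RES = [0x44, 0x44, 0xc7, 0x1a]

t0 = [0xfa, 0xa7, 0x44, 0x1a]
t1 = [0x44, 0x44, 0xc7, 0x1a]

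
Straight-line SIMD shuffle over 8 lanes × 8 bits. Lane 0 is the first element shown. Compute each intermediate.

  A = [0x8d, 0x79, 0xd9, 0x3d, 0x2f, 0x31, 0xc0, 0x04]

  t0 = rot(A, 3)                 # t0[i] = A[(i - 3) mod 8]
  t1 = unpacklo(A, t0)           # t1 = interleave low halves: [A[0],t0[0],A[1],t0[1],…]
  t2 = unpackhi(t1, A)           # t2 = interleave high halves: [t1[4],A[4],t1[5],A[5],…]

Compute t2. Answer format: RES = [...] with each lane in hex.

→ t0 |31|c0|04|8d|79|d9|3d|2f|
→ t1 |8d|31|79|c0|d9|04|3d|8d|
→ t2 |d9|2f|04|31|3d|c0|8d|04|

RES = [0xd9, 0x2f, 0x04, 0x31, 0x3d, 0xc0, 0x8d, 0x04]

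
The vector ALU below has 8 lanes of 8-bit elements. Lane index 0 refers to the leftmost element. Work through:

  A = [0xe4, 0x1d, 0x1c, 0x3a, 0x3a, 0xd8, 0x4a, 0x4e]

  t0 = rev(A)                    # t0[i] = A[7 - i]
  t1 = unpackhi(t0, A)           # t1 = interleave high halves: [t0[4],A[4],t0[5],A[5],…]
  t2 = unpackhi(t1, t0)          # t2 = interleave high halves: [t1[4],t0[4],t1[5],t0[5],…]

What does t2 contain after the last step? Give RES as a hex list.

→ t0 |4e|4a|d8|3a|3a|1c|1d|e4|
→ t1 |3a|3a|1c|d8|1d|4a|e4|4e|
→ t2 |1d|3a|4a|1c|e4|1d|4e|e4|

RES = [ 0x1d  0x3a  0x4a  0x1c  0xe4  0x1d  0x4e  0xe4 ]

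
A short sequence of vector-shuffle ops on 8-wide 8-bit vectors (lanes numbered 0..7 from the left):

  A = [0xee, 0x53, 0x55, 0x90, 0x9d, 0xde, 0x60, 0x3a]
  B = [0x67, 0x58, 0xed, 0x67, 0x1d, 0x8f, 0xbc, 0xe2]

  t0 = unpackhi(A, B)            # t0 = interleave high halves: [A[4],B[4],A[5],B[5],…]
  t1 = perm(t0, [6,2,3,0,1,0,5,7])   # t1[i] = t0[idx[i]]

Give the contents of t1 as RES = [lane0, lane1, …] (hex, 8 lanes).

→ t0 |9d|1d|de|8f|60|bc|3a|e2|
→ t1 |3a|de|8f|9d|1d|9d|bc|e2|

RES = [0x3a, 0xde, 0x8f, 0x9d, 0x1d, 0x9d, 0xbc, 0xe2]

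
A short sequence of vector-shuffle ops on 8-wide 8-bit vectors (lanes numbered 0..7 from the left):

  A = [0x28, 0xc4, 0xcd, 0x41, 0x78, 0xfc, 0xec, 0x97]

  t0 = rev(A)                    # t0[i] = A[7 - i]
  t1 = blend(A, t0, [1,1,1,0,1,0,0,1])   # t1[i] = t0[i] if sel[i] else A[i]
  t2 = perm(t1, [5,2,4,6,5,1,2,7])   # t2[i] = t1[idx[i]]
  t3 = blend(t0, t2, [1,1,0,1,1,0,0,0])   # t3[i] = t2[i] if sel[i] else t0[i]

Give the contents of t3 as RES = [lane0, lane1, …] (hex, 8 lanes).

t0 = [0x97, 0xec, 0xfc, 0x78, 0x41, 0xcd, 0xc4, 0x28]
t1 = [0x97, 0xec, 0xfc, 0x41, 0x41, 0xfc, 0xec, 0x28]
t2 = [0xfc, 0xfc, 0x41, 0xec, 0xfc, 0xec, 0xfc, 0x28]
t3 = [0xfc, 0xfc, 0xfc, 0xec, 0xfc, 0xcd, 0xc4, 0x28]

RES = [0xfc, 0xfc, 0xfc, 0xec, 0xfc, 0xcd, 0xc4, 0x28]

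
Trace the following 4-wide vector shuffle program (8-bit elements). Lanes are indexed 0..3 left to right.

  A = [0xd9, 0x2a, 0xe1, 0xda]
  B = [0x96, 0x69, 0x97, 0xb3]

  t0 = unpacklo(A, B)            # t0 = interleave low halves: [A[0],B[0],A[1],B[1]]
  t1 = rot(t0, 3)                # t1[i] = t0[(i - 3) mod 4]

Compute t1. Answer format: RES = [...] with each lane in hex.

RES = [0x96, 0x2a, 0x69, 0xd9]

  t0: d9 96 2a 69
  t1: 96 2a 69 d9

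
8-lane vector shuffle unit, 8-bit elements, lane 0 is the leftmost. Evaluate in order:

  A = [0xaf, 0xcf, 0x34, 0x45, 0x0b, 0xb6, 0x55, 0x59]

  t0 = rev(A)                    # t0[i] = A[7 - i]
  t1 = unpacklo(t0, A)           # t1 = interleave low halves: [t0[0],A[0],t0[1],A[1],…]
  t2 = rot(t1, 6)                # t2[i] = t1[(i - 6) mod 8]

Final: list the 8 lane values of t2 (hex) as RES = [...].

  t0: 59 55 b6 0b 45 34 cf af
  t1: 59 af 55 cf b6 34 0b 45
  t2: 55 cf b6 34 0b 45 59 af

RES = [ 0x55  0xcf  0xb6  0x34  0x0b  0x45  0x59  0xaf ]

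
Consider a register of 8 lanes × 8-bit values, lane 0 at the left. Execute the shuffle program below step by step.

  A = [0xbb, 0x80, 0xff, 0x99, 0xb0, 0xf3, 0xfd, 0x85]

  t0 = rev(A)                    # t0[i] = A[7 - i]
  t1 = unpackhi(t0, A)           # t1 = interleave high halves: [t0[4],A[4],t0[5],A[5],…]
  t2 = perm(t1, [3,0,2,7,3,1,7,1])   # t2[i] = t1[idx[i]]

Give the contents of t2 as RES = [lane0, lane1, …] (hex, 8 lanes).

RES = [ 0xf3  0x99  0xff  0x85  0xf3  0xb0  0x85  0xb0 ]

→ t0 |85|fd|f3|b0|99|ff|80|bb|
→ t1 |99|b0|ff|f3|80|fd|bb|85|
→ t2 |f3|99|ff|85|f3|b0|85|b0|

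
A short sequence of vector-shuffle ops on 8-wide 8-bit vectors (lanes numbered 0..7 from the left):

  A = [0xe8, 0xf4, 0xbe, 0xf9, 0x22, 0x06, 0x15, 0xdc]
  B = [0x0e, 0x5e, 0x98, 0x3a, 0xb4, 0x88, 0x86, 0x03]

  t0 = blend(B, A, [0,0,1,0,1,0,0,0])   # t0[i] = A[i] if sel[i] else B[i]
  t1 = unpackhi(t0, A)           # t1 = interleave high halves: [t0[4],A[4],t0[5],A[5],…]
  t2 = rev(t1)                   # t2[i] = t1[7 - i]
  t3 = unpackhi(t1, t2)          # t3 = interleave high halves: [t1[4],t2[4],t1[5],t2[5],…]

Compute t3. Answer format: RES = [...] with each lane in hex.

t0 = [0x0e, 0x5e, 0xbe, 0x3a, 0x22, 0x88, 0x86, 0x03]
t1 = [0x22, 0x22, 0x88, 0x06, 0x86, 0x15, 0x03, 0xdc]
t2 = [0xdc, 0x03, 0x15, 0x86, 0x06, 0x88, 0x22, 0x22]
t3 = [0x86, 0x06, 0x15, 0x88, 0x03, 0x22, 0xdc, 0x22]

RES = [ 0x86  0x06  0x15  0x88  0x03  0x22  0xdc  0x22 ]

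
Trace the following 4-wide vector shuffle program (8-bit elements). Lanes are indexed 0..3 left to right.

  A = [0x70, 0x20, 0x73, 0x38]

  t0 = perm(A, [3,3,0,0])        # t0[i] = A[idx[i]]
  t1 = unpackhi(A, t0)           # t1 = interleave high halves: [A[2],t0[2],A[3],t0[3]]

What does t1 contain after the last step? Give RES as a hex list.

  t0: 38 38 70 70
  t1: 73 70 38 70

RES = [0x73, 0x70, 0x38, 0x70]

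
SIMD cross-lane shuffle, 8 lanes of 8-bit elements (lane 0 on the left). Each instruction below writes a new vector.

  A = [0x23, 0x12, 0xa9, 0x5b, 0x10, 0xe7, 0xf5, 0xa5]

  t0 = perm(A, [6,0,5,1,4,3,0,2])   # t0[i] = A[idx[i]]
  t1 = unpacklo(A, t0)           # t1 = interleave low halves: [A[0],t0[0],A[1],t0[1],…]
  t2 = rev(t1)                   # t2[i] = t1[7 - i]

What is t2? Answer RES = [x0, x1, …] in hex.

RES = [0x12, 0x5b, 0xe7, 0xa9, 0x23, 0x12, 0xf5, 0x23]

t0 = [0xf5, 0x23, 0xe7, 0x12, 0x10, 0x5b, 0x23, 0xa9]
t1 = [0x23, 0xf5, 0x12, 0x23, 0xa9, 0xe7, 0x5b, 0x12]
t2 = [0x12, 0x5b, 0xe7, 0xa9, 0x23, 0x12, 0xf5, 0x23]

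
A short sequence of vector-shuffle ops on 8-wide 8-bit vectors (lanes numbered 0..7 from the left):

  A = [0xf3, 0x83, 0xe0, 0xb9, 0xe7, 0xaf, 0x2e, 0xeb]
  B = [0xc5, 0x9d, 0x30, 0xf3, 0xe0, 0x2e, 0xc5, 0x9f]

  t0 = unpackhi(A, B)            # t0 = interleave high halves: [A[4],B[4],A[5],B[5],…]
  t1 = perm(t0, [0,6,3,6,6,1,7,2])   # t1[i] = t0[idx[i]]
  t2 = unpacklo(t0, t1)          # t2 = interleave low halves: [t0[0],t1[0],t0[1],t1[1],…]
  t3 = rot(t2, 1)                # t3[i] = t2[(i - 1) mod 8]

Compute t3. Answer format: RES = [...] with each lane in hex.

RES = [0xeb, 0xe7, 0xe7, 0xe0, 0xeb, 0xaf, 0x2e, 0x2e]

  t0: e7 e0 af 2e 2e c5 eb 9f
  t1: e7 eb 2e eb eb e0 9f af
  t2: e7 e7 e0 eb af 2e 2e eb
  t3: eb e7 e7 e0 eb af 2e 2e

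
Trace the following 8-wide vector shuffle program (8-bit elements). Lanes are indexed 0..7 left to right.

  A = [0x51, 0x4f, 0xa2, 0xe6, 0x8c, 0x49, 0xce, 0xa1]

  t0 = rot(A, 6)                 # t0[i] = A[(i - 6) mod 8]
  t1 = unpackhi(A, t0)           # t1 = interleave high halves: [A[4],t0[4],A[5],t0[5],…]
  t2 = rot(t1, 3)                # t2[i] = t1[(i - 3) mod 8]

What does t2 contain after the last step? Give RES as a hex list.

t0 = [0xa2, 0xe6, 0x8c, 0x49, 0xce, 0xa1, 0x51, 0x4f]
t1 = [0x8c, 0xce, 0x49, 0xa1, 0xce, 0x51, 0xa1, 0x4f]
t2 = [0x51, 0xa1, 0x4f, 0x8c, 0xce, 0x49, 0xa1, 0xce]

RES = [0x51, 0xa1, 0x4f, 0x8c, 0xce, 0x49, 0xa1, 0xce]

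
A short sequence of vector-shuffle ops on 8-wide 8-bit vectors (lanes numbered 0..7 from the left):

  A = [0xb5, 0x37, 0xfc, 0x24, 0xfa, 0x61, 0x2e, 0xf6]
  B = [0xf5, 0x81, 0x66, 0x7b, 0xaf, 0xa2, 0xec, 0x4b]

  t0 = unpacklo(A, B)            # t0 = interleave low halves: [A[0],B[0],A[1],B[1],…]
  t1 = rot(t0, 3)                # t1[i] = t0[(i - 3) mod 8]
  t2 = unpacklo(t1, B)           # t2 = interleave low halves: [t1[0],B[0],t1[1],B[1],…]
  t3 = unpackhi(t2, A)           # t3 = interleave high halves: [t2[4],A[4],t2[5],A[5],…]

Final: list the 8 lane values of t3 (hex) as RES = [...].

t0 = [0xb5, 0xf5, 0x37, 0x81, 0xfc, 0x66, 0x24, 0x7b]
t1 = [0x66, 0x24, 0x7b, 0xb5, 0xf5, 0x37, 0x81, 0xfc]
t2 = [0x66, 0xf5, 0x24, 0x81, 0x7b, 0x66, 0xb5, 0x7b]
t3 = [0x7b, 0xfa, 0x66, 0x61, 0xb5, 0x2e, 0x7b, 0xf6]

RES = [0x7b, 0xfa, 0x66, 0x61, 0xb5, 0x2e, 0x7b, 0xf6]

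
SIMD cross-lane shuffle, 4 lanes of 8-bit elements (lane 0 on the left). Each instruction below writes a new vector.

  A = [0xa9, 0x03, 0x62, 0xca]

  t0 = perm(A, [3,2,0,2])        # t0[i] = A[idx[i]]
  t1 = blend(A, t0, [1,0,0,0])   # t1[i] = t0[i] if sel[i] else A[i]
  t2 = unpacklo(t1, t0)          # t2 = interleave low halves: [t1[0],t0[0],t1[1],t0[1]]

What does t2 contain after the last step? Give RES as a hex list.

RES = [ 0xca  0xca  0x03  0x62 ]

→ t0 |ca|62|a9|62|
→ t1 |ca|03|62|ca|
→ t2 |ca|ca|03|62|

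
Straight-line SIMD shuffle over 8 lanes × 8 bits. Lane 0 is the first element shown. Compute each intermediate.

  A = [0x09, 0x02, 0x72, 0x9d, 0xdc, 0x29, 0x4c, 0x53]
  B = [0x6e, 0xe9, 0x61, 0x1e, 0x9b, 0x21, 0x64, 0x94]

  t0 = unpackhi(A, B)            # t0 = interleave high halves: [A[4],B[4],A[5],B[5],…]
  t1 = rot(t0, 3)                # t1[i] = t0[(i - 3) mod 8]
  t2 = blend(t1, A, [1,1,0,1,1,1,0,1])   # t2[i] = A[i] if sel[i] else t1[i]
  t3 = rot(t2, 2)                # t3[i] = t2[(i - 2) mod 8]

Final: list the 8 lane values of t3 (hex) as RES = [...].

t0 = [0xdc, 0x9b, 0x29, 0x21, 0x4c, 0x64, 0x53, 0x94]
t1 = [0x64, 0x53, 0x94, 0xdc, 0x9b, 0x29, 0x21, 0x4c]
t2 = [0x09, 0x02, 0x94, 0x9d, 0xdc, 0x29, 0x21, 0x53]
t3 = [0x21, 0x53, 0x09, 0x02, 0x94, 0x9d, 0xdc, 0x29]

RES = [ 0x21  0x53  0x09  0x02  0x94  0x9d  0xdc  0x29 ]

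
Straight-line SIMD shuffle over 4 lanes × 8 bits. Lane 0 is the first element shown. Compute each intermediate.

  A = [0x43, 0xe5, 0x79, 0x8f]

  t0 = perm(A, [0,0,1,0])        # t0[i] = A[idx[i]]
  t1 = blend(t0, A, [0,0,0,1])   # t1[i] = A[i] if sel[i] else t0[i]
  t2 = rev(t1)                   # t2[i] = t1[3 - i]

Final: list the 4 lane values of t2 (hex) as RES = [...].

RES = [ 0x8f  0xe5  0x43  0x43 ]

  t0: 43 43 e5 43
  t1: 43 43 e5 8f
  t2: 8f e5 43 43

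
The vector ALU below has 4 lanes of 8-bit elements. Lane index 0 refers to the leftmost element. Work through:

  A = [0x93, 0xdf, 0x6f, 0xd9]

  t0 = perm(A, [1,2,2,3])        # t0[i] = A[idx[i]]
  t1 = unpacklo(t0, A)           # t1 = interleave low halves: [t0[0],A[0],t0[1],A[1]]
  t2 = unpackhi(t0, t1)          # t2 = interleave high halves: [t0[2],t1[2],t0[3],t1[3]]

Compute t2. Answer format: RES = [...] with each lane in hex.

RES = [0x6f, 0x6f, 0xd9, 0xdf]

→ t0 |df|6f|6f|d9|
→ t1 |df|93|6f|df|
→ t2 |6f|6f|d9|df|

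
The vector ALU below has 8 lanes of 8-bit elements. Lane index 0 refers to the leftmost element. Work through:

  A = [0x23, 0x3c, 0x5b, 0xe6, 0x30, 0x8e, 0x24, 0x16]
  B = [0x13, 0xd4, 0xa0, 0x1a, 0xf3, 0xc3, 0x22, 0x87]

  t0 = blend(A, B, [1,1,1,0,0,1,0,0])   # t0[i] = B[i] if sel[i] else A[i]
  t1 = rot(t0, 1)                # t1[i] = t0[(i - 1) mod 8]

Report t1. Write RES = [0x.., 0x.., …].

t0 = [0x13, 0xd4, 0xa0, 0xe6, 0x30, 0xc3, 0x24, 0x16]
t1 = [0x16, 0x13, 0xd4, 0xa0, 0xe6, 0x30, 0xc3, 0x24]

RES = [ 0x16  0x13  0xd4  0xa0  0xe6  0x30  0xc3  0x24 ]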